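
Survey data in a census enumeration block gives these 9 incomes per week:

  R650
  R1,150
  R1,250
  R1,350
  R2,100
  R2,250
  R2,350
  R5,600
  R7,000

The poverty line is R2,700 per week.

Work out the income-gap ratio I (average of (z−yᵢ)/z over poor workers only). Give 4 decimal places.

Below the line: R650, R1,150, R1,250, R1,350, R2,100, R2,250, R2,350 (q = 7 of N = 9).
Relative gaps: 0.7593, 0.5741, 0.5370, 0.5000, 0.2222, 0.1667, 0.1296; sum = 2.888889.
I averages over the q = 7 poor units only: 2.888889 / 7 = 0.4127.

0.4127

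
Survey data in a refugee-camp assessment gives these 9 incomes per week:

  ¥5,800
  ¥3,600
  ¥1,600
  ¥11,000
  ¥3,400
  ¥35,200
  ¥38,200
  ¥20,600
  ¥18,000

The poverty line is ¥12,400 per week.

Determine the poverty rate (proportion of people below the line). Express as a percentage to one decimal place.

55.6%

5 of the 9 people have income below ¥12,400.
H = 5/9 = 55.6%.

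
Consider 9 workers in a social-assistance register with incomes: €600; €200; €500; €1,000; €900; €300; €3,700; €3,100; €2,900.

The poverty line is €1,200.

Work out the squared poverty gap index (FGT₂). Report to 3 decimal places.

Poor units: €200, €300, €500, €600, €900, €1,000 (q = 6 of N = 9).
Shortfall ratios: (1200−200)/1200 = 0.8333; (1200−300)/1200 = 0.7500; (1200−500)/1200 = 0.5833; (1200−600)/1200 = 0.5000; (1200−900)/1200 = 0.2500; (1200−1000)/1200 = 0.1667.
Squared: 0.6944; 0.5625; 0.3403; 0.2500; 0.0625; 0.0278.
Sum = 1.937500; P₂ = 1.937500 / 9 = 0.215.

0.215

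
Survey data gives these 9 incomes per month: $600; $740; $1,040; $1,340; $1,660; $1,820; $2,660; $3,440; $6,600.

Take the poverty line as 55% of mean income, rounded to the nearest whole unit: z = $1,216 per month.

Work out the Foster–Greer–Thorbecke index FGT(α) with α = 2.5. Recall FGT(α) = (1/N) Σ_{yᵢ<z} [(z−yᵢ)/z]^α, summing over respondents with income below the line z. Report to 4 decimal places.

Poor units: $600, $740, $1,040 (q = 3 of N = 9).
Shortfall ratios: (1216−600)/1216 = 0.5066; (1216−740)/1216 = 0.3914; (1216−1040)/1216 = 0.1447.
Raised to α = 2.5: 0.18265; 0.09587; 0.00797.
Sum = 0.286489; FGT(2.5) = 0.286489 / 9 = 0.0318.

0.0318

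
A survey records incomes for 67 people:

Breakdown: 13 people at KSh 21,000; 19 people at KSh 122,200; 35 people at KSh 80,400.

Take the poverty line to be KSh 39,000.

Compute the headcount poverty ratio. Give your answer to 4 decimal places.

0.1940

13 of the 67 people have income below KSh 39,000.
H = 13/67 = 0.1940.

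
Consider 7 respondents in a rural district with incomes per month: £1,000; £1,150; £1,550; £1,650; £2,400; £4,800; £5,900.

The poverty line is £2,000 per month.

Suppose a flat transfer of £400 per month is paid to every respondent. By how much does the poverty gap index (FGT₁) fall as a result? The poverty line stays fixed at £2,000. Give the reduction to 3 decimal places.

Before: below the line — £1,000, £1,150, £1,550, £1,650; poverty gap index (FGT₁) = 0.18929.
After the £400 transfer: below the line — £1,400, £1,550, £1,950; poverty gap index (FGT₁) = 0.07857.
Reduction = 0.18929 − 0.07857 = 0.111.

0.111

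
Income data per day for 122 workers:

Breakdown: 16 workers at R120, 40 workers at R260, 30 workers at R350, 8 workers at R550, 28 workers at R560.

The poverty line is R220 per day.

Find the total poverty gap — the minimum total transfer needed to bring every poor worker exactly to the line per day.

Below the line: 16×R120 (q = 16 of N = 122).
Individual gaps: 16×(220−120) = 1600.
Aggregate gap = R1,600.

R1,600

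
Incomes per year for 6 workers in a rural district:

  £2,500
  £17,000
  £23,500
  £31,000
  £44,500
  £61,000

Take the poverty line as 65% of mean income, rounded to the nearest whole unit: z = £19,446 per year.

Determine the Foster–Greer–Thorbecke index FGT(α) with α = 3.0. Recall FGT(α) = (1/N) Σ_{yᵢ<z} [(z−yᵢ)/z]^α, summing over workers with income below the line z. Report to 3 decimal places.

0.111

Below the line: £2,500, £17,000 (q = 2 of N = 6).
Normalized shortfalls: (19446−2500)/19446 = 0.8714; (19446−17000)/19446 = 0.1258.
Raised to α = 3.0: 0.66178; 0.00199.
Sum = 0.663766; FGT(3.0) = 0.663766 / 6 = 0.111.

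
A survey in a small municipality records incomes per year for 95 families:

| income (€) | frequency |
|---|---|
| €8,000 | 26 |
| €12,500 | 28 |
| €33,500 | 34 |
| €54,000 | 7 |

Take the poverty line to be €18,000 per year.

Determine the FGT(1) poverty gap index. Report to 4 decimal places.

Below z: 26×€8,000, 28×€12,500 (q = 54 of N = 95).
Normalized shortfalls: (18000−8000)/18000 = 0.5556 (×26); (18000−12500)/18000 = 0.3056 (×28).
Σ = 23.000000. Dividing by the full population N = 95 gives P₁ = 0.2421.

0.2421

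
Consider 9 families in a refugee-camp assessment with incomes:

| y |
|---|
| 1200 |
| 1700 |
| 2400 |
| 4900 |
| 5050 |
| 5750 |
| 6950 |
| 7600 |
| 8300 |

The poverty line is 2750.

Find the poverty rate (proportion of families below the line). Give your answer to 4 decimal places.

3 of the 9 families have income below 2750.
H = 3/9 = 0.3333.

0.3333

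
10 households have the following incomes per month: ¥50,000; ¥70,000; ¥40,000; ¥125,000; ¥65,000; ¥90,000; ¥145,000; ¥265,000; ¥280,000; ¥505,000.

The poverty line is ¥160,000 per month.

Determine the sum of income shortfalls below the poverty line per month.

¥535,000

Incomes under z: ¥40,000, ¥50,000, ¥65,000, ¥70,000, ¥90,000, ¥125,000, ¥145,000 (q = 7 of N = 10).
Individual gaps: 160000−40000 = 120000; 160000−50000 = 110000; 160000−65000 = 95000; 160000−70000 = 90000; 160000−90000 = 70000; 160000−125000 = 35000; 160000−145000 = 15000.
Aggregate gap = ¥535,000.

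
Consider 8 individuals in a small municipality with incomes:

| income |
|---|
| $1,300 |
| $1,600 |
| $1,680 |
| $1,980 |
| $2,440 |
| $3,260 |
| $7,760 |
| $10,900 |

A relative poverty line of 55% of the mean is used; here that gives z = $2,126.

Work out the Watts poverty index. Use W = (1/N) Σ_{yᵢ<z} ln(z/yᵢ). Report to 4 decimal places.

0.1353

Below z: $1,300, $1,600, $1,680, $1,980 (q = 4 of N = 8).
Log gaps: ln(2126/1300) = 0.4919; ln(2126/1600) = 0.2842; ln(2126/1680) = 0.2354; ln(2126/1980) = 0.0711.
W = 1.082711 / 8 = 0.1353.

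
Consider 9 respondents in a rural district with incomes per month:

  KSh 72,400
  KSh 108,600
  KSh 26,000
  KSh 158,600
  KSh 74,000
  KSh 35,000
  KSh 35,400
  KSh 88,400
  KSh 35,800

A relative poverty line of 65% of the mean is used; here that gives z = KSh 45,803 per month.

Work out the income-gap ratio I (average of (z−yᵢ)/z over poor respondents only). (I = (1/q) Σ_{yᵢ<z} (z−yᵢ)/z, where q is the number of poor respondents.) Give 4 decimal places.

0.2784

Below the line: KSh 26,000, KSh 35,000, KSh 35,400, KSh 35,800 (q = 4 of N = 9).
Shortfall ratios (z−y)/z: 0.4324, 0.2359, 0.2271, 0.2184; sum = 1.113726.
I averages over the q = 4 poor units only: 1.113726 / 4 = 0.2784.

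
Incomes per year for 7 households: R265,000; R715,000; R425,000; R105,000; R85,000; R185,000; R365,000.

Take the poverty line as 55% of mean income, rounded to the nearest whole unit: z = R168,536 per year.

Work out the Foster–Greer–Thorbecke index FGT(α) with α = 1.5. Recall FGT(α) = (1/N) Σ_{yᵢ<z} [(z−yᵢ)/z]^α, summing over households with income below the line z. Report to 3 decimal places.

0.083

Below the line: R85,000, R105,000 (q = 2 of N = 7).
Normalized shortfalls: (168536−85000)/168536 = 0.4957; (168536−105000)/168536 = 0.3770.
Raised to α = 1.5: 0.34896; 0.23147.
Sum = 0.580425; FGT(1.5) = 0.580425 / 7 = 0.083.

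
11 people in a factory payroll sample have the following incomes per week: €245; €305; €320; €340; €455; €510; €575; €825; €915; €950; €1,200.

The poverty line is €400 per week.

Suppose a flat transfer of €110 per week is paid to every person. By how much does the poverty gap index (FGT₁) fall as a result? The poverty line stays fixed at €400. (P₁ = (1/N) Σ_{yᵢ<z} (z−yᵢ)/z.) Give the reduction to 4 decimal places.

Before: below the line — €245, €305, €320, €340; poverty gap index (FGT₁) = 0.088636.
After the €110 transfer: below the line — €355; poverty gap index (FGT₁) = 0.010227.
Reduction = 0.088636 − 0.010227 = 0.0784.

0.0784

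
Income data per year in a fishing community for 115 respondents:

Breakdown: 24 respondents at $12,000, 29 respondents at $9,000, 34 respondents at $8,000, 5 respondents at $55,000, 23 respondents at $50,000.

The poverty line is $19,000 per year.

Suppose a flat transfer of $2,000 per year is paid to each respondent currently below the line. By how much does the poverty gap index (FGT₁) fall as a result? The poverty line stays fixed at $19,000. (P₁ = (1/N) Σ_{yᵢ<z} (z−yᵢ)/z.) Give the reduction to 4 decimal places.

0.0796

Before: below the line — 34×$8,000, 29×$9,000, 24×$12,000; poverty gap index (FGT₁) = 0.380778.
After the $2,000 transfer: below the line — 34×$10,000, 29×$11,000, 24×$14,000; poverty gap index (FGT₁) = 0.301144.
Reduction = 0.380778 − 0.301144 = 0.0796.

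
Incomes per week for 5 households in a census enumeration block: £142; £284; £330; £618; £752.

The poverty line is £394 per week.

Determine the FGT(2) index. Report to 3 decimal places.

0.103

Poor units: £142, £284, £330 (q = 3 of N = 5).
Shortfall ratios: (394−142)/394 = 0.6396; (394−284)/394 = 0.2792; (394−330)/394 = 0.1624.
Squared: 0.4091; 0.0779; 0.0264.
Sum = 0.513412; P₂ = 0.513412 / 5 = 0.103.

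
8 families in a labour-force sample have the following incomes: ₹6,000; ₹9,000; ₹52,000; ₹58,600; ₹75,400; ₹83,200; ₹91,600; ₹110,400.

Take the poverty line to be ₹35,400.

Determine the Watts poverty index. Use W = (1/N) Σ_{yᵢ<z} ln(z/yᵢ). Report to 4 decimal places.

0.3931

Below the line: ₹6,000, ₹9,000 (q = 2 of N = 8).
Log shortfalls: ln(35400/6000) = 1.7750; ln(35400/9000) = 1.3695.
W = 3.144440 / 8 = 0.3931.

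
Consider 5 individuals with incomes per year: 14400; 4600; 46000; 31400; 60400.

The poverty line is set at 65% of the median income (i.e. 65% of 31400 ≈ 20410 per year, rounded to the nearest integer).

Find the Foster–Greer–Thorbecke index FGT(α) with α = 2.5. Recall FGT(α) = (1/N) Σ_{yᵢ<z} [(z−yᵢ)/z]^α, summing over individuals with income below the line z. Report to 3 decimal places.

Below the line: 4600, 14400 (q = 2 of N = 5).
Relative gaps: (20410−4600)/20410 = 0.7746; (20410−14400)/20410 = 0.2945.
Raised to α = 2.5: 0.52811; 0.04705.
Sum = 0.575159; FGT(2.5) = 0.575159 / 5 = 0.115.

0.115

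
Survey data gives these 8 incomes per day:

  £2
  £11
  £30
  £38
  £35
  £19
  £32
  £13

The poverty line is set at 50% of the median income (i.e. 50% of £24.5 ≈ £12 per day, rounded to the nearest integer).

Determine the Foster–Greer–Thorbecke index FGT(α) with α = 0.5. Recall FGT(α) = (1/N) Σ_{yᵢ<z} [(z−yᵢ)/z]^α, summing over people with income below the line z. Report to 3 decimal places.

0.150

Below z: £2, £11 (q = 2 of N = 8).
Relative gaps: (12−2)/12 = 0.8333; (12−11)/12 = 0.0833.
Raised to α = 0.5: 0.91287; 0.28868.
Sum = 1.201546; FGT(0.5) = 1.201546 / 8 = 0.150.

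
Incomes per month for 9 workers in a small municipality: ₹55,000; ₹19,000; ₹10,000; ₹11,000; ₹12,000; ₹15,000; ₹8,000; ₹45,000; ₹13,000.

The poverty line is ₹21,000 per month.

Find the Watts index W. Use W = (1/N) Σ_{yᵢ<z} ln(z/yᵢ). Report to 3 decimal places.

0.425

Below the line: ₹8,000, ₹10,000, ₹11,000, ₹12,000, ₹13,000, ₹15,000, ₹19,000 (q = 7 of N = 9).
ln(z/y) terms: ln(21000/8000) = 0.9651; ln(21000/10000) = 0.7419; ln(21000/11000) = 0.6466; ln(21000/12000) = 0.5596; ln(21000/13000) = 0.4796; ln(21000/15000) = 0.3365; ln(21000/19000) = 0.1001.
W = 3.829390 / 9 = 0.425.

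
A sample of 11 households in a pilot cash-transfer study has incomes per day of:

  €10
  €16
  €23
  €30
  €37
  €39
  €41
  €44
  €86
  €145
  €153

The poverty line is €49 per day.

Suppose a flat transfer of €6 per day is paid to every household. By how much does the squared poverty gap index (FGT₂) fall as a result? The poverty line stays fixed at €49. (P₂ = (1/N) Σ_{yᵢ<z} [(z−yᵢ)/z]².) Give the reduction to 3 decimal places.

0.058

Before: below the line — €10, €16, €23, €30, €37, €39, €41, €44; squared poverty gap index (FGT₂) = 0.15069.
After the €6 transfer: below the line — €16, €22, €29, €36, €43, €45, €47; squared poverty gap index (FGT₂) = 0.09250.
Reduction = 0.15069 − 0.09250 = 0.058.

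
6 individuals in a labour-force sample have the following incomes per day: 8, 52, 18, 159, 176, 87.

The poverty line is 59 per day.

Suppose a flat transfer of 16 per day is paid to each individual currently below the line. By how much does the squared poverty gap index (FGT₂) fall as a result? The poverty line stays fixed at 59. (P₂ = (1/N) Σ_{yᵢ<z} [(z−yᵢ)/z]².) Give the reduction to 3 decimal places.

0.119

Before: below the line — 8, 18, 52; squared poverty gap index (FGT₂) = 0.20736.
After the 16 transfer: below the line — 24, 34; squared poverty gap index (FGT₂) = 0.08858.
Reduction = 0.20736 − 0.08858 = 0.119.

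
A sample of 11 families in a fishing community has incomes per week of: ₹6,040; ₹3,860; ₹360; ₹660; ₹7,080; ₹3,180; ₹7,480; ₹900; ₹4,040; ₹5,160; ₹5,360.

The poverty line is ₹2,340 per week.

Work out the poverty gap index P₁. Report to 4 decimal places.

0.1981

Below z: ₹360, ₹660, ₹900 (q = 3 of N = 11).
Shortfall ratios: (2340−360)/2340 = 0.8462; (2340−660)/2340 = 0.7179; (2340−900)/2340 = 0.6154.
Σ = 2.179487. Dividing by the full population N = 11 gives P₁ = 0.1981.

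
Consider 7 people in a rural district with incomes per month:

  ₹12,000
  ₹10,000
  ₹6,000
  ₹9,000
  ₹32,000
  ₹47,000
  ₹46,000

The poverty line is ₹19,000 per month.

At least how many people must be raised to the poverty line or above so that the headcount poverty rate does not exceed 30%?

4 of the 7 people are poor, so H = 4/7 = 0.571.
A headcount ratio of at most 30% allows at most ⌊0.30 × 7⌋ = 2 poor people.
So at least 4 − 2 = 2 must be lifted.

2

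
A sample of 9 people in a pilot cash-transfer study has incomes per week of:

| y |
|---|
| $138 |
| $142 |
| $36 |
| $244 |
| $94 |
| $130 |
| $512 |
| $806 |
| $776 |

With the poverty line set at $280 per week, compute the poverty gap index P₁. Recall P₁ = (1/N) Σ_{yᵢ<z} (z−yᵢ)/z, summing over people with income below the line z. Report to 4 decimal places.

Below z: $36, $94, $130, $138, $142, $244 (q = 6 of N = 9).
Gap ratios (z−y)/z: (280−36)/280 = 0.8714; (280−94)/280 = 0.6643; (280−130)/280 = 0.5357; (280−138)/280 = 0.5071; (280−142)/280 = 0.4929; (280−244)/280 = 0.1286.
Sum of shortfalls = 3.200000; P₁ averages over all N: 3.200000 / 9 = 0.3556.

0.3556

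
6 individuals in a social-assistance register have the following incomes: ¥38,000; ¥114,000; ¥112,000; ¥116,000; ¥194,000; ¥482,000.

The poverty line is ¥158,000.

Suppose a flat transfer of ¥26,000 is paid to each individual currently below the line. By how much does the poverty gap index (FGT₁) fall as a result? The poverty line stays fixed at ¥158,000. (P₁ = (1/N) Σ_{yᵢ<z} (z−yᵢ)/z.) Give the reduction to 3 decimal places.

0.110

Before: below the line — ¥38,000, ¥112,000, ¥114,000, ¥116,000; poverty gap index (FGT₁) = 0.26582.
After the ¥26,000 transfer: below the line — ¥64,000, ¥138,000, ¥140,000, ¥142,000; poverty gap index (FGT₁) = 0.15612.
Reduction = 0.26582 − 0.15612 = 0.110.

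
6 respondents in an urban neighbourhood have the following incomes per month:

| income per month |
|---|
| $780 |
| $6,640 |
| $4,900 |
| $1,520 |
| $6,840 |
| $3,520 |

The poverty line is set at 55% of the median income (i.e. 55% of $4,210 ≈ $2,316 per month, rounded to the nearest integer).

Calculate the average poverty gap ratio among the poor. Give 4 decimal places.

Incomes under z: $780, $1,520 (q = 2 of N = 6).
Shortfall ratios (z−y)/z: 0.6632, 0.3437; sum = 1.006908.
The income-gap ratio divides by q (the poor only): 1.006908 / 2 = 0.5035.

0.5035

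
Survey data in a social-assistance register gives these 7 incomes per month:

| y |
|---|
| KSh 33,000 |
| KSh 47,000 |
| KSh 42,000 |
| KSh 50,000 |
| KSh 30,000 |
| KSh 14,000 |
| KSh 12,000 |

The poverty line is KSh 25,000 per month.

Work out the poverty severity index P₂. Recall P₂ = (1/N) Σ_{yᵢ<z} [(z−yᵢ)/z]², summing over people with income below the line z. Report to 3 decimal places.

0.066

Poor units: KSh 12,000, KSh 14,000 (q = 2 of N = 7).
Normalized shortfalls: (25000−12000)/25000 = 0.5200; (25000−14000)/25000 = 0.4400.
Squared: 0.2704; 0.1936.
Sum = 0.464000; P₂ = 0.464000 / 7 = 0.066.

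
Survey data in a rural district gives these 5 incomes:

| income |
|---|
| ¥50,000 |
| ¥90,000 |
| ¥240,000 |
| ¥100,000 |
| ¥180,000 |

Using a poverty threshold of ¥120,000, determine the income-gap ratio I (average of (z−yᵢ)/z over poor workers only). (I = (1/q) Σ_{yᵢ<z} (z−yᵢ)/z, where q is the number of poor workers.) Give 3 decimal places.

Below z: ¥50,000, ¥90,000, ¥100,000 (q = 3 of N = 5).
Relative gaps: 0.5833, 0.2500, 0.1667; sum = 1.000000.
The income-gap ratio divides by q (the poor only): 1.000000 / 3 = 0.333.

0.333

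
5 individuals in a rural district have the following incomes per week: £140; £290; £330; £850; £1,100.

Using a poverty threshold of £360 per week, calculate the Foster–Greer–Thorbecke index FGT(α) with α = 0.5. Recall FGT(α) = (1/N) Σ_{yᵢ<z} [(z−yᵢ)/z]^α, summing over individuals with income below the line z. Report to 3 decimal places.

Poor units: £140, £290, £330 (q = 3 of N = 5).
Relative gaps: (360−140)/360 = 0.6111; (360−290)/360 = 0.1944; (360−330)/360 = 0.0833.
Raised to α = 0.5: 0.78174; 0.44096; 0.28868.
Sum = 1.511370; FGT(0.5) = 1.511370 / 5 = 0.302.

0.302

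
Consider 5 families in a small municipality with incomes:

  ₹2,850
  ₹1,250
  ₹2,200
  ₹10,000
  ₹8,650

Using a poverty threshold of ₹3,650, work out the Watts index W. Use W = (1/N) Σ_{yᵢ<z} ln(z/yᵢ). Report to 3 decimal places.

Poor units: ₹1,250, ₹2,200, ₹2,850 (q = 3 of N = 5).
Log gaps: ln(3650/1250) = 1.0716; ln(3650/2200) = 0.5063; ln(3650/2850) = 0.2474.
W = 1.825262 / 5 = 0.365.

0.365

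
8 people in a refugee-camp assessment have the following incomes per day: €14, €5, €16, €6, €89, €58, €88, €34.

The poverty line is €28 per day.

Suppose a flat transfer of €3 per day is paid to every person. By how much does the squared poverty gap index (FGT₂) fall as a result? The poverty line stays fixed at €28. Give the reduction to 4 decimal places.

0.0622

Before: below the line — €5, €6, €14, €16; squared poverty gap index (FGT₂) = 0.215721.
After the €3 transfer: below the line — €8, €9, €17, €19; squared poverty gap index (FGT₂) = 0.153540.
Reduction = 0.215721 − 0.153540 = 0.0622.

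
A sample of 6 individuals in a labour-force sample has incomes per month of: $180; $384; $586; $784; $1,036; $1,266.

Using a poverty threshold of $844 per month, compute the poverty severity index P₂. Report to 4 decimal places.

Incomes under z: $180, $384, $586, $784 (q = 4 of N = 6).
Normalized shortfalls: (844−180)/844 = 0.7867; (844−384)/844 = 0.5450; (844−586)/844 = 0.3057; (844−784)/844 = 0.0711.
Squared: 0.6189; 0.2971; 0.0934; 0.0051.
Sum = 1.014493; P₂ = 1.014493 / 6 = 0.1691.

0.1691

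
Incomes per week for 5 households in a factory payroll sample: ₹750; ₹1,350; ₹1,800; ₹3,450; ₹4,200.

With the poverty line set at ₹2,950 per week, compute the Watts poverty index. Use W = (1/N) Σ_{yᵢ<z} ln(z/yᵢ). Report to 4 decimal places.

Poor units: ₹750, ₹1,350, ₹1,800 (q = 3 of N = 5).
Log gaps: ln(2950/750) = 1.3695; ln(2950/1350) = 0.7817; ln(2950/1800) = 0.4940.
W = 2.645206 / 5 = 0.5290.

0.5290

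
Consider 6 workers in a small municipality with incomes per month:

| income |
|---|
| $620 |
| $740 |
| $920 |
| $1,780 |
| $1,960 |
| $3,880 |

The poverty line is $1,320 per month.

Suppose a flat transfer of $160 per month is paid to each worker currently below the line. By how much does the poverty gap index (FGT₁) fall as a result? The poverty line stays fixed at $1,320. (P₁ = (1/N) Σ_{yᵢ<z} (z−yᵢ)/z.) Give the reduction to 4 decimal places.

0.0606

Before: below the line — $620, $740, $920; poverty gap index (FGT₁) = 0.212121.
After the $160 transfer: below the line — $780, $900, $1,080; poverty gap index (FGT₁) = 0.151515.
Reduction = 0.212121 − 0.151515 = 0.0606.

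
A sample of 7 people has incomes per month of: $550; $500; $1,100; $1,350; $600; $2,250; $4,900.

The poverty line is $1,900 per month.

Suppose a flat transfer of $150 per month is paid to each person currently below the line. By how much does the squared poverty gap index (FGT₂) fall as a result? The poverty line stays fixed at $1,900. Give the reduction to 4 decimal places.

0.0597

Before: below the line — $500, $550, $600, $1,100, $1,350; squared poverty gap index (FGT₂) = 0.253858.
After the $150 transfer: below the line — $650, $700, $750, $1,250, $1,500; squared poverty gap index (FGT₂) = 0.194203.
Reduction = 0.253858 − 0.194203 = 0.0597.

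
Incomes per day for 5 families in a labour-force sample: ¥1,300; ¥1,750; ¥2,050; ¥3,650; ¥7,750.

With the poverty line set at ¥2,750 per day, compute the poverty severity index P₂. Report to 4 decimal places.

0.0950

Below z: ¥1,300, ¥1,750, ¥2,050 (q = 3 of N = 5).
Relative gaps: (2750−1300)/2750 = 0.5273; (2750−1750)/2750 = 0.3636; (2750−2050)/2750 = 0.2545.
Squared: 0.2780; 0.1322; 0.0648.
Sum = 0.475041; P₂ = 0.475041 / 5 = 0.0950.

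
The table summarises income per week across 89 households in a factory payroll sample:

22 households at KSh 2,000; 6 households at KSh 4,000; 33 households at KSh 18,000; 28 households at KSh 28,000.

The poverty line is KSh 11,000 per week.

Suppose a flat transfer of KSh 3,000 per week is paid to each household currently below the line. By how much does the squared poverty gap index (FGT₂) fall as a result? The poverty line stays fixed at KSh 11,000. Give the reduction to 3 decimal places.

0.110

Before: below the line — 22×KSh 2,000, 6×KSh 4,000; squared poverty gap index (FGT₂) = 0.19278.
After the KSh 3,000 transfer: below the line — 22×KSh 5,000, 6×KSh 7,000; squared poverty gap index (FGT₂) = 0.08246.
Reduction = 0.19278 − 0.08246 = 0.110.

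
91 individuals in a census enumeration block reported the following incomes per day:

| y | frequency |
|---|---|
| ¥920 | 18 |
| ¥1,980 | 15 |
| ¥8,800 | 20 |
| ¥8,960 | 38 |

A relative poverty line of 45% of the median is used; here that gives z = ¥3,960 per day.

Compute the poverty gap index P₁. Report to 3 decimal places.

0.234

Incomes under z: 18×¥920, 15×¥1,980 (q = 33 of N = 91).
Normalized shortfalls: (3960−920)/3960 = 0.7677 (×18); (3960−1980)/3960 = 0.5000 (×15).
Σ = 21.318182. Dividing by the full population N = 91 gives P₁ = 0.234.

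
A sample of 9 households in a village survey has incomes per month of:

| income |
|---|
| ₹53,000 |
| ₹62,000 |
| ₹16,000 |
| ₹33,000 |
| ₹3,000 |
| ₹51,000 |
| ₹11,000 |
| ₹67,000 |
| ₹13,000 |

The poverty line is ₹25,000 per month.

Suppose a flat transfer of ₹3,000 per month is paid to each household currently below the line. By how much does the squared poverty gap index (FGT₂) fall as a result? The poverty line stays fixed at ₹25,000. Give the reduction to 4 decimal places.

Before: below the line — ₹3,000, ₹11,000, ₹13,000, ₹16,000; squared poverty gap index (FGT₂) = 0.160889.
After the ₹3,000 transfer: below the line — ₹6,000, ₹14,000, ₹16,000, ₹19,000; squared poverty gap index (FGT₂) = 0.106489.
Reduction = 0.160889 − 0.106489 = 0.0544.

0.0544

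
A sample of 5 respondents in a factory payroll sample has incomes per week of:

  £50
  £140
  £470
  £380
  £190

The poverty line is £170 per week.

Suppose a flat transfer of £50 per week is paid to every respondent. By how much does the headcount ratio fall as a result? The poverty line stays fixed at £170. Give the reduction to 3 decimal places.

Before: below the line — £50, £140; headcount ratio = 0.40000.
After the £50 transfer: below the line — £100; headcount ratio = 0.20000.
Reduction = 0.40000 − 0.20000 = 0.200.

0.200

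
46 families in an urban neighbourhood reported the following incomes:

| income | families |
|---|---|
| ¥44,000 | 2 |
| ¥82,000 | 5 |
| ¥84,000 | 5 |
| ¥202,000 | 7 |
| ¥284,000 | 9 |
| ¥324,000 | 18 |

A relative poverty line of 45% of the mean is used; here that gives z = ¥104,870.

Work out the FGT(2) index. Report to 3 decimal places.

0.024

Poor units: 2×¥44,000, 5×¥82,000, 5×¥84,000 (q = 12 of N = 46).
Gap ratios (z−y)/z: (104870−44000)/104870 = 0.5804 (×2); (104870−82000)/104870 = 0.2181 (×5); (104870−84000)/104870 = 0.1990 (×5).
Squared: 0.3369 (×2); 0.0476 (×5); 0.0396 (×5).
Sum = 1.109620; P₂ = 1.109620 / 46 = 0.024.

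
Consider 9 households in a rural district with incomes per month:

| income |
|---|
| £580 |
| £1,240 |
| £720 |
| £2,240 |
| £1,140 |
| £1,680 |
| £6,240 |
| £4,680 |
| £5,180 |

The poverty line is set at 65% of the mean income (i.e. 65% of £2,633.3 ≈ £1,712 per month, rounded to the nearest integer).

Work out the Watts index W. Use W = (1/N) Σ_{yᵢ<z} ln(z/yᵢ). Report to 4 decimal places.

Poor units: £580, £720, £1,140, £1,240, £1,680 (q = 5 of N = 9).
ln(z/y) terms: ln(1712/580) = 1.0824; ln(1712/720) = 0.8662; ln(1712/1140) = 0.4066; ln(1712/1240) = 0.3226; ln(1712/1680) = 0.0189.
W = 2.696609 / 9 = 0.2996.

0.2996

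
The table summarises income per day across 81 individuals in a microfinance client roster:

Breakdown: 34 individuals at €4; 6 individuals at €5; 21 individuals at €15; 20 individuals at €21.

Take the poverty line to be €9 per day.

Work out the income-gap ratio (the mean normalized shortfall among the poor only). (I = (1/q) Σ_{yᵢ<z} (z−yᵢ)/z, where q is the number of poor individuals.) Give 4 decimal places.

Below the line: 34×€4, 6×€5 (q = 40 of N = 81).
Relative gaps: 0.5556 (×34), 0.4444 (×6); sum = 21.555556.
I averages over the q = 40 poor units only: 21.555556 / 40 = 0.5389.

0.5389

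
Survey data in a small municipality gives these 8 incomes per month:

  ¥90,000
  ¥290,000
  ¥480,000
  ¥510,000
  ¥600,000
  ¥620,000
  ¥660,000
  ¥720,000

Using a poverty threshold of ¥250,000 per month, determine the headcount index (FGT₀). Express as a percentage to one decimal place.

12.5%

1 of the 8 households have income below ¥250,000.
H = 1/8 = 12.5%.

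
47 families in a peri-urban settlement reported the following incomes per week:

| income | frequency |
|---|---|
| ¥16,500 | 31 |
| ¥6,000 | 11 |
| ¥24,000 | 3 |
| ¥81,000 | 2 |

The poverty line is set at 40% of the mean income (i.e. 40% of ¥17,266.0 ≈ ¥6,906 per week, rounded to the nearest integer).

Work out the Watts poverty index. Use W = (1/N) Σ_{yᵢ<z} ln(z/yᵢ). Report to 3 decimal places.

Incomes under z: 11×¥6,000 (q = 11 of N = 47).
Log gaps: ln(6906/6000) = 0.1406 (×11).
W = 1.546942 / 47 = 0.033.

0.033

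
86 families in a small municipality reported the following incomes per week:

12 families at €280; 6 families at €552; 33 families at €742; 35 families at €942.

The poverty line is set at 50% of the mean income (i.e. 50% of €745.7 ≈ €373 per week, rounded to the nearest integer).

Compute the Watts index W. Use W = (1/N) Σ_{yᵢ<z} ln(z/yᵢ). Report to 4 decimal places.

0.0400

Below z: 12×€280 (q = 12 of N = 86).
Log shortfalls: ln(373/280) = 0.2868 (×12).
W = 3.441466 / 86 = 0.0400.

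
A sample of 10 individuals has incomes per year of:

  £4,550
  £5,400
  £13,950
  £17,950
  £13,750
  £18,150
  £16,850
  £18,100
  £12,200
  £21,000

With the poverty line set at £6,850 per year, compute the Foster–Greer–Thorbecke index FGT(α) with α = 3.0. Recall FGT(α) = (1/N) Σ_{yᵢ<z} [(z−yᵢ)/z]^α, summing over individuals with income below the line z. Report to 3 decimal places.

0.005

Poor units: £4,550, £5,400 (q = 2 of N = 10).
Relative gaps: (6850−4550)/6850 = 0.3358; (6850−5400)/6850 = 0.2117.
Raised to α = 3.0: 0.03785; 0.00948.
Sum = 0.047339; FGT(3.0) = 0.047339 / 10 = 0.005.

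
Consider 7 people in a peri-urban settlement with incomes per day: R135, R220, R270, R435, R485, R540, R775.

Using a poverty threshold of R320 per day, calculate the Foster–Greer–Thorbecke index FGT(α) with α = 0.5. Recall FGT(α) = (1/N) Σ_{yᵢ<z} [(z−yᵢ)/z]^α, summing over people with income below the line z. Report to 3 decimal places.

Below the line: R135, R220, R270 (q = 3 of N = 7).
Gap ratios (z−y)/z: (320−135)/320 = 0.5781; (320−220)/320 = 0.3125; (320−270)/320 = 0.1562.
Raised to α = 0.5: 0.76035; 0.55902; 0.39528.
Sum = 1.714647; FGT(0.5) = 1.714647 / 7 = 0.245.

0.245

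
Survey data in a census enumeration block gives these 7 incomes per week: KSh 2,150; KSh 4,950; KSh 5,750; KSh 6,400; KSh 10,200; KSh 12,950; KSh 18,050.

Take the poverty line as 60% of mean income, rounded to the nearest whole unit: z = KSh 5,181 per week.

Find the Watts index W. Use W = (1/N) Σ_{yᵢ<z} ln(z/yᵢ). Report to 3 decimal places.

0.132

Poor units: KSh 2,150, KSh 4,950 (q = 2 of N = 7).
Log shortfalls: ln(5181/2150) = 0.8795; ln(5181/4950) = 0.0456.
W = 0.925141 / 7 = 0.132.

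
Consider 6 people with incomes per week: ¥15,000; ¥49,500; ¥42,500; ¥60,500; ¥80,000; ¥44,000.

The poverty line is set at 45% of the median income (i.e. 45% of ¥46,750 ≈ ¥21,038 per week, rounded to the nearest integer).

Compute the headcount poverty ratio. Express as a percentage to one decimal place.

1 of the 6 people have income below ¥21,038.
H = 1/6 = 16.7%.

16.7%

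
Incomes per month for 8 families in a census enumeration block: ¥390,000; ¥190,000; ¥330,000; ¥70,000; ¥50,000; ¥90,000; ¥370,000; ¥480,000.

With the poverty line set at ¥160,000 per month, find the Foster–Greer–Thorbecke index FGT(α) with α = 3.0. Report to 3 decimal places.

Incomes under z: ¥50,000, ¥70,000, ¥90,000 (q = 3 of N = 8).
Normalized shortfalls: (160000−50000)/160000 = 0.6875; (160000−70000)/160000 = 0.5625; (160000−90000)/160000 = 0.4375.
Raised to α = 3.0: 0.32495; 0.17798; 0.08374.
Sum = 0.586670; FGT(3.0) = 0.586670 / 8 = 0.073.

0.073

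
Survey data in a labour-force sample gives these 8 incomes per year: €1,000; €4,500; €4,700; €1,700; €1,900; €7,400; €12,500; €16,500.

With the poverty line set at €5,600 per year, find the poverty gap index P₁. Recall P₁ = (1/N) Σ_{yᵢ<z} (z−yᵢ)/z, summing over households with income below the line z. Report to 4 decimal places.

Incomes under z: €1,000, €1,700, €1,900, €4,500, €4,700 (q = 5 of N = 8).
Shortfall ratios: (5600−1000)/5600 = 0.8214; (5600−1700)/5600 = 0.6964; (5600−1900)/5600 = 0.6607; (5600−4500)/5600 = 0.1964; (5600−4700)/5600 = 0.1607.
Σ = 2.535714. Dividing by the full population N = 8 gives P₁ = 0.3170.

0.3170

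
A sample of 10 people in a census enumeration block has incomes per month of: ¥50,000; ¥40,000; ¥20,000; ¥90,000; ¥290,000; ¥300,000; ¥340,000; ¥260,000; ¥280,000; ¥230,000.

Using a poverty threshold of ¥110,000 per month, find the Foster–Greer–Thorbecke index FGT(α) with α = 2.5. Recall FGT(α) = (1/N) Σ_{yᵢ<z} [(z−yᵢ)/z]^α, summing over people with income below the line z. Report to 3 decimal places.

Below z: ¥20,000, ¥40,000, ¥50,000, ¥90,000 (q = 4 of N = 10).
Gap ratios (z−y)/z: (110000−20000)/110000 = 0.8182; (110000−40000)/110000 = 0.6364; (110000−50000)/110000 = 0.5455; (110000−90000)/110000 = 0.1818.
Raised to α = 2.5: 0.60551; 0.32305; 0.21973; 0.01410.
Sum = 1.162389; FGT(2.5) = 1.162389 / 10 = 0.116.

0.116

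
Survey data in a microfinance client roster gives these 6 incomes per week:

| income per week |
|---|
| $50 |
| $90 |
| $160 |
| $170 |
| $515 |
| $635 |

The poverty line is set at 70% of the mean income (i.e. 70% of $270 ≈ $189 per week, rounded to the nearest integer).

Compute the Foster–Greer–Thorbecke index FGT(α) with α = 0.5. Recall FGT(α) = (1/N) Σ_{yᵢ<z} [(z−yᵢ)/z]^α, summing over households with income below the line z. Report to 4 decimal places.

0.3817

Incomes under z: $50, $90, $160, $170 (q = 4 of N = 6).
Shortfall ratios: (189−50)/189 = 0.7354; (189−90)/189 = 0.5238; (189−160)/189 = 0.1534; (189−170)/189 = 0.1005.
Raised to α = 0.5: 0.85758; 0.72375; 0.39171; 0.31706.
Sum = 2.290107; FGT(0.5) = 2.290107 / 6 = 0.3817.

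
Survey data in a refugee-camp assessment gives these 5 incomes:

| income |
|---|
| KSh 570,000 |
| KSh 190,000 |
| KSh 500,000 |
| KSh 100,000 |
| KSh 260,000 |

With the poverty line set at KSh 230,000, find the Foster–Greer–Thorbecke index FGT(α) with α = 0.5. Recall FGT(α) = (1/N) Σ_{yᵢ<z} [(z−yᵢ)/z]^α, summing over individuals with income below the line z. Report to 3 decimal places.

0.234

Below the line: KSh 100,000, KSh 190,000 (q = 2 of N = 5).
Shortfall ratios: (230000−100000)/230000 = 0.5652; (230000−190000)/230000 = 0.1739.
Raised to α = 0.5: 0.75181; 0.41703.
Sum = 1.168838; FGT(0.5) = 1.168838 / 5 = 0.234.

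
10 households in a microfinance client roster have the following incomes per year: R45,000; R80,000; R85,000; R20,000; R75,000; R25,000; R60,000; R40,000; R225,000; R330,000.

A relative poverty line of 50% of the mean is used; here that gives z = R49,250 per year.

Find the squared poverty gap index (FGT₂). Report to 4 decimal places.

0.0638

Below z: R20,000, R25,000, R40,000, R45,000 (q = 4 of N = 10).
Gap ratios (z−y)/z: (49250−20000)/49250 = 0.5939; (49250−25000)/49250 = 0.4924; (49250−40000)/49250 = 0.1878; (49250−45000)/49250 = 0.0863.
Squared: 0.3527; 0.2424; 0.0353; 0.0074.
Sum = 0.637893; P₂ = 0.637893 / 10 = 0.0638.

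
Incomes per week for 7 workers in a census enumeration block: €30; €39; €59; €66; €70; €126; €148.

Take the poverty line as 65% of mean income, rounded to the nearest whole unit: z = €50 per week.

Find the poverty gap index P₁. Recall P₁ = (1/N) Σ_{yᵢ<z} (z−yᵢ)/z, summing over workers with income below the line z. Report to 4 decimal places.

Poor units: €30, €39 (q = 2 of N = 7).
Shortfall ratios: (50−30)/50 = 0.4000; (50−39)/50 = 0.2200.
Σ = 0.620000. Dividing by the full population N = 7 gives P₁ = 0.0886.

0.0886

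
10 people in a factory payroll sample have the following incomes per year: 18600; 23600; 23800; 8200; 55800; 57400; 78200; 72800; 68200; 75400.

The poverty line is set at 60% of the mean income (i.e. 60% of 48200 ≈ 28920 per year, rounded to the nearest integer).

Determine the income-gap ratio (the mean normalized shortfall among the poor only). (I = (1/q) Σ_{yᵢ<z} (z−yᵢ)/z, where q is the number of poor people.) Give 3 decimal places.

Incomes under z: 8200, 18600, 23600, 23800 (q = 4 of N = 10).
Relative gaps: 0.7165, 0.3568, 0.1840, 0.1770; sum = 1.434302.
I averages over the q = 4 poor units only: 1.434302 / 4 = 0.359.

0.359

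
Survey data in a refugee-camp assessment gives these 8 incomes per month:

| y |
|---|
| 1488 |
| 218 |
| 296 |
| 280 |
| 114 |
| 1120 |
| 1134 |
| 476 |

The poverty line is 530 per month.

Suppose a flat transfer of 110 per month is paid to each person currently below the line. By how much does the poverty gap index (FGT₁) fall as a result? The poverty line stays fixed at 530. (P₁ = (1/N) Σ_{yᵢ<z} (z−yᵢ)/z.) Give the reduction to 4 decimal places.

0.1165

Before: below the line — 114, 218, 280, 296, 476; poverty gap index (FGT₁) = 0.298585.
After the 110 transfer: below the line — 224, 328, 390, 406; poverty gap index (FGT₁) = 0.182075.
Reduction = 0.298585 − 0.182075 = 0.1165.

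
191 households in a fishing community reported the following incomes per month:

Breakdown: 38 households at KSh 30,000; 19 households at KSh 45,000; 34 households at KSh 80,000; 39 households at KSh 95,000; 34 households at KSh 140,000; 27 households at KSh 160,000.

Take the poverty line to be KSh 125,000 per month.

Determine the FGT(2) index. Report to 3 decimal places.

0.190

Incomes under z: 38×KSh 30,000, 19×KSh 45,000, 34×KSh 80,000, 39×KSh 95,000 (q = 130 of N = 191).
Relative gaps: (125000−30000)/125000 = 0.7600 (×38); (125000−45000)/125000 = 0.6400 (×19); (125000−80000)/125000 = 0.3600 (×34); (125000−95000)/125000 = 0.2400 (×39).
Squared: 0.5776 (×38); 0.4096 (×19); 0.1296 (×34); 0.0576 (×39).
Sum = 36.384000; P₂ = 36.384000 / 191 = 0.190.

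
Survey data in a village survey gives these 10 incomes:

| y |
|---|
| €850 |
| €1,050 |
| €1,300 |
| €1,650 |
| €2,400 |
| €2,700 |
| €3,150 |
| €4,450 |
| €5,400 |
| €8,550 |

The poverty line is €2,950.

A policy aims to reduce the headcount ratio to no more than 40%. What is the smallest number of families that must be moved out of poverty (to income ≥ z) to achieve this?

2

6 of the 10 families are poor, so H = 6/10 = 0.600.
A headcount ratio of at most 40% allows at most ⌊0.40 × 10⌋ = 4 poor families.
So at least 6 − 4 = 2 must be lifted.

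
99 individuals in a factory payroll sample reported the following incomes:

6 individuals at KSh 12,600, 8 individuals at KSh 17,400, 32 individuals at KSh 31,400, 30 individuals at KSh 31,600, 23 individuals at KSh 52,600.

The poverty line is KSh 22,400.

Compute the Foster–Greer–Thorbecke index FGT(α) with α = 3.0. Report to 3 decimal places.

0.006

Below the line: 6×KSh 12,600, 8×KSh 17,400 (q = 14 of N = 99).
Gap ratios (z−y)/z: (22400−12600)/22400 = 0.4375 (×6); (22400−17400)/22400 = 0.2232 (×8).
Raised to α = 3.0: 0.08374 (×6); 0.01112 (×8).
Sum = 0.591414; FGT(3.0) = 0.591414 / 99 = 0.006.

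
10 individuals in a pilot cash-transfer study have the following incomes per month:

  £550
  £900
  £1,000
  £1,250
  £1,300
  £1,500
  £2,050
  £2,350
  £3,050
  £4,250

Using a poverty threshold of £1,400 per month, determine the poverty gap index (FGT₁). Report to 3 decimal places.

0.143

Below z: £550, £900, £1,000, £1,250, £1,300 (q = 5 of N = 10).
Normalized shortfalls: (1400−550)/1400 = 0.6071; (1400−900)/1400 = 0.3571; (1400−1000)/1400 = 0.2857; (1400−1250)/1400 = 0.1071; (1400−1300)/1400 = 0.0714.
Σ = 1.428571. Dividing by the full population N = 10 gives P₁ = 0.143.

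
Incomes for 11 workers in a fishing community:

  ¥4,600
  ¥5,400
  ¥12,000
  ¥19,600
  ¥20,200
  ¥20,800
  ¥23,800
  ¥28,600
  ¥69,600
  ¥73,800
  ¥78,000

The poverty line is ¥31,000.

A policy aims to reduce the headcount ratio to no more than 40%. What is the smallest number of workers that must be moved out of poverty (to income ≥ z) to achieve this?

4

Currently q = 8 of N = 11 are below the line (H = 0.727).
A headcount ratio of at most 40% allows at most ⌊0.40 × 11⌋ = 4 poor workers.
So at least 8 − 4 = 4 must be lifted.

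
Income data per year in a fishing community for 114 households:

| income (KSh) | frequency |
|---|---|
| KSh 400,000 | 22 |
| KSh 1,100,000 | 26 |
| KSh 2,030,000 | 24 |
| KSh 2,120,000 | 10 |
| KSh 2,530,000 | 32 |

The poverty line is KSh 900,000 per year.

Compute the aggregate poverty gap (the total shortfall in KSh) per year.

KSh 11,000,000

Poor units: 22×KSh 400,000 (q = 22 of N = 114).
Individual gaps: 22×(900000−400000) = 11000000.
Aggregate gap = KSh 11,000,000.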